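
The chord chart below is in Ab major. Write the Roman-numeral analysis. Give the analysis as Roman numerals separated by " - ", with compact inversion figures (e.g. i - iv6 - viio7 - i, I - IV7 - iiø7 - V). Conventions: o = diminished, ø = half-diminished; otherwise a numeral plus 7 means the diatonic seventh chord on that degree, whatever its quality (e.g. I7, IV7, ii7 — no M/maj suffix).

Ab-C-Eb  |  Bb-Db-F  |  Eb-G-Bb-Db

I - ii - V7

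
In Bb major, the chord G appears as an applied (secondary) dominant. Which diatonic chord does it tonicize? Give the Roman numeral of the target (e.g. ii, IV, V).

The chord is a major triad on G.
A dominant resolves down a perfect fifth: G → C. In Bb major, C is scale degree 2, i.e. ii.

ii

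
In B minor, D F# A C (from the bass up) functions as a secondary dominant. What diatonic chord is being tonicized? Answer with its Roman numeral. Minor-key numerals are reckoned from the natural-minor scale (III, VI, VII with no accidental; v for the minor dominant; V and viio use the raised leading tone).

VI

The chord is a dominant seventh chord on D.
A dominant resolves down a perfect fifth: D → G. In B minor, G is scale degree 6, i.e. VI.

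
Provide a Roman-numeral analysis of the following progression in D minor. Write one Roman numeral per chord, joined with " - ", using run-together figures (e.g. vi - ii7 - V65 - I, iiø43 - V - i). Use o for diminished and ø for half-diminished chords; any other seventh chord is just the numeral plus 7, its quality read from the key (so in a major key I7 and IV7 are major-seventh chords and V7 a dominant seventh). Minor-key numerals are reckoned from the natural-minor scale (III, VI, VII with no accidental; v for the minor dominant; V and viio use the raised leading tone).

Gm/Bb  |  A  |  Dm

Gm/Bb: root G is the subdominant; minor triad there is iv6.
A: major triad on A = scale degree 5 → V.
Dm has root D, degree 1 in D minor, so i.

iv6 - V - i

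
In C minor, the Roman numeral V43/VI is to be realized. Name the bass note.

The applied chord V43/VI is rooted on Eb: Eb-G-Bb-Db.
The figure 43 means second inversion — the fifth is in the bass.

Bb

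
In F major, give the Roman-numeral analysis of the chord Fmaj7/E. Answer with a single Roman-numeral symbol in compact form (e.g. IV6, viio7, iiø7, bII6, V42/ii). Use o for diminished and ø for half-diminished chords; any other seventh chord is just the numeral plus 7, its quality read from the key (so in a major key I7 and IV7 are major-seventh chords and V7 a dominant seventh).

I42

The pitches F-A-C-E form a major seventh chord rooted on F.
F is scale degree 1 in F major, and a major seventh chord on that degree is written I7.
With E in the bass the chord is in third inversion, so the figured bass is 42.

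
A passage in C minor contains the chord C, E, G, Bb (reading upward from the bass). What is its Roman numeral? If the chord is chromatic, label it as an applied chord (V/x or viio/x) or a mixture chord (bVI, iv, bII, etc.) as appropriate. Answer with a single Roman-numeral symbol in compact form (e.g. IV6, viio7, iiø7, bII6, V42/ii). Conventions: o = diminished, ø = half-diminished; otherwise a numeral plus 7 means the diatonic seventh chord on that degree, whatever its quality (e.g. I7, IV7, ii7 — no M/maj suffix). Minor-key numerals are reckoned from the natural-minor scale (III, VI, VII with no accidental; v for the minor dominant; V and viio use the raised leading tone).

Stacked in thirds the chord is C-E-G-Bb: a dominant seventh chord on C.
C is not a diatonic chord root with this quality in C minor, but it lies a perfect fifth above F (iv), so the chord functions as an applied dominant of iv.

V7/iv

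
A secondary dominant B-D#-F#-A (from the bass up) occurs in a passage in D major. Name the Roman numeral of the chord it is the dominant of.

ii

The chord is a dominant seventh chord on B.
A dominant resolves down a perfect fifth: B → E. In D major, E is scale degree 2, i.e. ii.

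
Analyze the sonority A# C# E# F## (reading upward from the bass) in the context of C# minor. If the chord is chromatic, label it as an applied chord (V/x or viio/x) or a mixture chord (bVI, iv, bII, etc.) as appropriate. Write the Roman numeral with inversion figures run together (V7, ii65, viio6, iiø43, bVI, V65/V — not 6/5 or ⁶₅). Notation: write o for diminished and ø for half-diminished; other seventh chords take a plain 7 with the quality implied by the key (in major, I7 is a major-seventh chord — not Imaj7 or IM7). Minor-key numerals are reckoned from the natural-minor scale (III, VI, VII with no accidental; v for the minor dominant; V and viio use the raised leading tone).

viiø65/V

Stacked in thirds the chord is F##-A#-C#-E#: a half-diminished seventh chord on F##.
F## sits a half step below G# (V in C# minor); a diminished chord there is the applied leading-tone chord of V.
With A# in the bass the chord is in first inversion, so the figured bass is 65.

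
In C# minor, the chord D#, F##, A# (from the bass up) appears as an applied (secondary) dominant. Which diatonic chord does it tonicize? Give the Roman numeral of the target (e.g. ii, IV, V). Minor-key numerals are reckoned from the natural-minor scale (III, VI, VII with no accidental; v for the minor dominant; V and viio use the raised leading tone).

V

The chord is a major triad on D#.
A dominant resolves down a perfect fifth: D# → G#. In C# minor, G# is scale degree 5, i.e. V.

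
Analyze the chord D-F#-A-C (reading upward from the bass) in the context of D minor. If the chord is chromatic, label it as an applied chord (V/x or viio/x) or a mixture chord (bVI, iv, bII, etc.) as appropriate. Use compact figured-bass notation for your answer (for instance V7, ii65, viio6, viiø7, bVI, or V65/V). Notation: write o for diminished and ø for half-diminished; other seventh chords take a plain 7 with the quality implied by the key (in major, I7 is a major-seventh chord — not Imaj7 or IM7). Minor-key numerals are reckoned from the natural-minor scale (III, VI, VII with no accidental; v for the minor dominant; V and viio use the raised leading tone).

V7/iv

The pitches D-F#-A-C form a dominant seventh chord rooted on D.
D is not a diatonic chord root with this quality in D minor, but it lies a perfect fifth above G (iv), so the chord functions as an applied dominant of iv.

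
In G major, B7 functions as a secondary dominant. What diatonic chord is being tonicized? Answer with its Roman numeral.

vi

The chord is a dominant seventh chord on B.
A dominant resolves down a perfect fifth: B → E. In G major, E is scale degree 6, i.e. vi.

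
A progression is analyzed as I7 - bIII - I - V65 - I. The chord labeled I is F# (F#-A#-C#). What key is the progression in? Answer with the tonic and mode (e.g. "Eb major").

F# major

The anchor chord is a major triad on F#, labeled I.
If F# is scale degree 1 and the mode makes that degree carry a major triad, the tonic is F# and the mode is major.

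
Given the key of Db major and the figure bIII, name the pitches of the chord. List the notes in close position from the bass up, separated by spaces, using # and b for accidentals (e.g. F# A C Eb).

Scale degree 3 in Db major is F; lowering it a half step gives Fb. bIII is a major triad on the lowered third degree, borrowed from the parallel minor.
So the chord is Fb-Ab-Cb.

Fb Ab Cb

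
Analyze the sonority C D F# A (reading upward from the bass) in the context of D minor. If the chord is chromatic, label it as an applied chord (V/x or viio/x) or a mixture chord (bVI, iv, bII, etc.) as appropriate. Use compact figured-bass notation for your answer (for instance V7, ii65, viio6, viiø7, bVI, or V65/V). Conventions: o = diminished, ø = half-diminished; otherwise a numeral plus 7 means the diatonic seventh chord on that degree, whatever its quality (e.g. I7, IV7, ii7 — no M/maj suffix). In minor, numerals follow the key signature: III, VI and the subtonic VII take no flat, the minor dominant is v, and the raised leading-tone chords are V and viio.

V42/iv

The pitches D-F#-A-C form a dominant seventh chord rooted on D.
D is not a diatonic chord root with this quality in D minor, but it lies a perfect fifth above G (iv), so the chord functions as an applied dominant of iv.
With C in the bass the chord is in third inversion, so the figured bass is 42.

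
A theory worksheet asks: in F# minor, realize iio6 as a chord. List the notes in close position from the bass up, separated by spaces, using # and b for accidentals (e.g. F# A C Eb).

B D G#

The numeral's case and figure indicate a diminished triad. In F# minor its root, the second degree, is G#.
Stacking thirds from G# gives G#-B-D.
The figured bass 6 indicates first inversion, placing the third (B) in the bass: B-D-G#.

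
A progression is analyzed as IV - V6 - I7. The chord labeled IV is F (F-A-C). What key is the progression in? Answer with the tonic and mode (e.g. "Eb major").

C major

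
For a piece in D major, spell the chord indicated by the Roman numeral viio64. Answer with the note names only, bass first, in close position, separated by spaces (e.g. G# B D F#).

G C# E

The numeral's case and figure indicate a diminished triad. In D major its root, the seventh degree, is C#.
Stacking thirds from C# gives C#-E-G.
With the 64 figure the chord is in second inversion; from the bass G upward in close position it reads G-C#-E.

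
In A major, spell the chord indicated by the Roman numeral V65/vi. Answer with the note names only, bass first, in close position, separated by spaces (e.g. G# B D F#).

E# G# B C#

V65/vi is a secondary dominant — the dominant seventh of vi. vi in A major is F#, so the applied chord's root is C#, a perfect fifth above.
Building a dominant seventh chord on C# gives C#-E#-G#-B.
The figured bass 65 indicates first inversion, placing the third (E#) in the bass: E#-G#-B-C#.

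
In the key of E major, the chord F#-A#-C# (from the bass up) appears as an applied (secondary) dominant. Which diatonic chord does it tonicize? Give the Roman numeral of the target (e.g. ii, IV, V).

The chord is a major triad on F#.
A dominant resolves down a perfect fifth: F# → B. In E major, B is scale degree 5, i.e. V.

V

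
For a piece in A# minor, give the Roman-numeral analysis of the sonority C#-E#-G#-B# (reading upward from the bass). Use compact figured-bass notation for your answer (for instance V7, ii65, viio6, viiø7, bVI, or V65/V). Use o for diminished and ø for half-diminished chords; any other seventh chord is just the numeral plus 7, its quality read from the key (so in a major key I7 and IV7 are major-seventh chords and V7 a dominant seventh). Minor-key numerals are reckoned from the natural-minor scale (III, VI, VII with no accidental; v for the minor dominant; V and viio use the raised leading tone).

III7

The pitches C#-E#-G#-B# form a major seventh chord rooted on C#.
C# is scale degree 3 in A# minor, and a major seventh chord on that degree is written III7.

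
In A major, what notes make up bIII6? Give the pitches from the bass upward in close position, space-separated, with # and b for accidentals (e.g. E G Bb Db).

bIII6 is a major triad on the lowered third degree, borrowed from the parallel minor. In A major that root is C.
So the chord is C-E-G, a major triad.
With the 6 figure the chord is in first inversion; from the bass E upward in close position it reads E-G-C.

E G C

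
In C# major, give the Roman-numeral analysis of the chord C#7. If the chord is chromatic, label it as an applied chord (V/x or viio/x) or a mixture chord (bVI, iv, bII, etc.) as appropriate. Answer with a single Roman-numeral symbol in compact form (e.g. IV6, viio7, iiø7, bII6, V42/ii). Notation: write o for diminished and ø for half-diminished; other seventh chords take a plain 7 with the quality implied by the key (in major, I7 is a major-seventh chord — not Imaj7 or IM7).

V7/IV

Stacked in thirds the chord is C#-E#-G#-B: a dominant seventh chord on C#.
C# is not a diatonic chord root with this quality in C# major, but it lies a perfect fifth above F# (IV), so the chord functions as an applied dominant of IV.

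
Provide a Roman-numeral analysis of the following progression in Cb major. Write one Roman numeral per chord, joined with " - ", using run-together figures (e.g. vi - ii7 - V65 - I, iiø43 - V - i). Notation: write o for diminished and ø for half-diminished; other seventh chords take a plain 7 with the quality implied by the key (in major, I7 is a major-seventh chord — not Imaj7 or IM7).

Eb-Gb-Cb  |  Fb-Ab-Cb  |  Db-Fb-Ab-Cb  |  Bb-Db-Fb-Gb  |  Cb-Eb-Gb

I6 - IV - ii7 - V65 - I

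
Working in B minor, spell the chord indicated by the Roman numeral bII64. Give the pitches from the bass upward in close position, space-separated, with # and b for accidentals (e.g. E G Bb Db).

G C E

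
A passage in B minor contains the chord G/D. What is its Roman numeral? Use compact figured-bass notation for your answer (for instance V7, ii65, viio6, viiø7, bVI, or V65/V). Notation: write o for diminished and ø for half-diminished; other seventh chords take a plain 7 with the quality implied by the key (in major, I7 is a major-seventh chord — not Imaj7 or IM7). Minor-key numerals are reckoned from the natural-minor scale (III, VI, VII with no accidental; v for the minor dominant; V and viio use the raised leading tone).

The pitches G-B-D form a major triad rooted on G.
In B minor, G is the submediant; the diatonic major triad there is VI.
With D in the bass the chord is in second inversion, so the figured bass is 64.

VI64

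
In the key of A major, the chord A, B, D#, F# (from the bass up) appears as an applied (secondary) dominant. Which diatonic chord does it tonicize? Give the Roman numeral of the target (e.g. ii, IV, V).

V

The chord is a dominant seventh chord on B.
A dominant resolves down a perfect fifth: B → E. In A major, E is scale degree 5, i.e. V.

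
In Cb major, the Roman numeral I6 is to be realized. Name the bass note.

Eb

I in Cb major has root Cb; the chord is Cb-Eb-Gb.
The figure 6 means first inversion — the third is in the bass.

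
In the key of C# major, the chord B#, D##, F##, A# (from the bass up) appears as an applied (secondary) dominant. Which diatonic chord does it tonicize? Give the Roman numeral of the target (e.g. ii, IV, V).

The chord is a dominant seventh chord on B#.
A dominant resolves down a perfect fifth: B# → E#. In C# major, E# is scale degree 3, i.e. iii.

iii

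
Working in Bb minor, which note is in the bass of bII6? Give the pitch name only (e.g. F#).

Eb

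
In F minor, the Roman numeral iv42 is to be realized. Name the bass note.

Ab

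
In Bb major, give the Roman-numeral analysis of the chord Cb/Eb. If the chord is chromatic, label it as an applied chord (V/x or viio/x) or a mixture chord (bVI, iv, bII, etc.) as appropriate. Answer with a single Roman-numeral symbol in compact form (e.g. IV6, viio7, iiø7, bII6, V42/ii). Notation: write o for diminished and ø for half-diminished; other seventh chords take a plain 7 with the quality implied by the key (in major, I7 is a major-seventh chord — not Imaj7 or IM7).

The pitches Cb-Eb-Gb form a major triad rooted on Cb.
Cb is the lowered second degree of Bb major (diatonic 2 would be C). This is the Neapolitan sixth — a major triad on the lowered second degree, here in its customary first inversion.
With Eb in the bass the chord is in first inversion, so the figured bass is 6.

bII6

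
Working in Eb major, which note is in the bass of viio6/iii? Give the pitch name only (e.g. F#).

The applied chord viio6/iii is rooted on F#: F#-A-C.
The figure 6 means first inversion — the third is in the bass.

A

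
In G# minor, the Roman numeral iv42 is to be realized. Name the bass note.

B

iv in G# minor has root C#; the chord is C#-E-G#-B.
The figure 42 means third inversion — the seventh is in the bass.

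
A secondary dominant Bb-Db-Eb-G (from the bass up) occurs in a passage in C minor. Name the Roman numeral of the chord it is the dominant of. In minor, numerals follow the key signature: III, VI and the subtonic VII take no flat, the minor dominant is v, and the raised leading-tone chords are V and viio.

VI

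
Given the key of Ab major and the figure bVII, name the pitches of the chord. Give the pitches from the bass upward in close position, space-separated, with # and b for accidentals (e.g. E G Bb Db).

Gb Bb Db

Scale degree 7 in Ab major is G; lowering it a half step gives Gb. bVII is a major triad on the lowered seventh degree (the subtonic), borrowed from the parallel minor.
So the chord is Gb-Bb-Db.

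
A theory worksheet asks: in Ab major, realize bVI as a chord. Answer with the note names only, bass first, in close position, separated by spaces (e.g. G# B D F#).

bVI is a major triad on the lowered sixth degree, borrowed from the parallel minor. In Ab major that root is Fb.
So the chord is Fb-Ab-Cb.

Fb Ab Cb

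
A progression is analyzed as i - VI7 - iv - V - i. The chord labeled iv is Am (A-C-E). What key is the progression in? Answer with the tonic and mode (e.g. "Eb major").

The anchor chord is a minor triad on A, labeled iv.
iv on A implies A is the subdominant; that puts the tonic at E, and the lowercase numeral fits minor mode.

E minor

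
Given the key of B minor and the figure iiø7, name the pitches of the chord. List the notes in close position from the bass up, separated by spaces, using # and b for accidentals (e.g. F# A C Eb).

C# E G B

In B minor, the supertonic is C#, and the diatonic chord built there is a half-diminished seventh chord.
Stacking thirds from C# gives C#-E-G-B.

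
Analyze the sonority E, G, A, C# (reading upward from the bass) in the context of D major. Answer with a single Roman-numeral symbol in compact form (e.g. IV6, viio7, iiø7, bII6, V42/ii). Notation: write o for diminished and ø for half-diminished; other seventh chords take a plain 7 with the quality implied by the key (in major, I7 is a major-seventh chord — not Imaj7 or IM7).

V43

Stacked in thirds the chord is A-C#-E-G: a dominant seventh chord on A.
In D major, A is the dominant; the diatonic dominant seventh chord there is V7.
With E in the bass the chord is in second inversion, so the figured bass is 43.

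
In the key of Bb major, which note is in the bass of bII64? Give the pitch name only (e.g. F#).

Gb

bII in Bb major has root Cb; the chord is Cb-Eb-Gb.
The figure 64 means second inversion — the fifth is in the bass.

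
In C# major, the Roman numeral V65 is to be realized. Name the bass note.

B#

V in C# major has root G#; the chord is G#-B#-D#-F#.
The figure 65 means first inversion — the third is in the bass.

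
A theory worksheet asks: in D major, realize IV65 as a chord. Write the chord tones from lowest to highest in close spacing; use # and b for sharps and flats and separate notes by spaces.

The numeral's case and figure indicate a major seventh chord. In D major its root, the subdominant, is G.
Stacking thirds from G gives G-B-D-F#.
With the 65 figure the chord is in first inversion; from the bass B upward in close position it reads B-D-F#-G.

B D F# G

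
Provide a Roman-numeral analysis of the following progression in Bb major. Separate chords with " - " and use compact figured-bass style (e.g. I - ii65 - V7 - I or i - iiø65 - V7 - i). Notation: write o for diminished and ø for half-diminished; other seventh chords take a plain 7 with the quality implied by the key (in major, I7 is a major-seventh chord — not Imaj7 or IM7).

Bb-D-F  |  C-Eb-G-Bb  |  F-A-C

Bb-D-F: major triad on Bb = scale degree 1 → I.
C-Eb-G-Bb: root C is the supertonic; minor seventh chord there is ii7.
F-A-C: major triad on F = scale degree 5 → V.

I - ii7 - V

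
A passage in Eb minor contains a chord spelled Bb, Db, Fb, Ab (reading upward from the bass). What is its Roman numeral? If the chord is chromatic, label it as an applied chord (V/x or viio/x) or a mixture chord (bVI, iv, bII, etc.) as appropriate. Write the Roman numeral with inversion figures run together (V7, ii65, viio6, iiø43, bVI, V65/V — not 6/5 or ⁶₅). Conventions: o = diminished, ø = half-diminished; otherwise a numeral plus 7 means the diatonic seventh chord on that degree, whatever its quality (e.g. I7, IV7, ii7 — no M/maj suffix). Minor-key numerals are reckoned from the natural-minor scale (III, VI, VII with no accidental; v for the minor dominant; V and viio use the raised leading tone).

The pitches Bb-Db-Fb-Ab form a half-diminished seventh chord rooted on Bb.
Bb sits a half step below Cb (VI in Eb minor); a diminished chord there is the applied leading-tone chord of VI.

viiø7/VI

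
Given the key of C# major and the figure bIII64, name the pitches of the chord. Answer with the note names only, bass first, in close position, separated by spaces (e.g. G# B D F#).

B E G#

bIII64 is a major triad on the lowered third degree, borrowed from the parallel minor. In C# major that root is E.
So the chord is E-G#-B.
With the 64 figure the chord is in second inversion; from the bass B upward in close position it reads B-E-G#.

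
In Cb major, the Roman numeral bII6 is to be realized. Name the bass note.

Fb

bII in Cb major has root Dbb; the chord is Dbb-Fb-Abb.
The figure 6 means first inversion — the third is in the bass.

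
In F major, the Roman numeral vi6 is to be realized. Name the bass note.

F

vi in F major has root D; the chord is D-F-A.
The figure 6 means first inversion — the third is in the bass.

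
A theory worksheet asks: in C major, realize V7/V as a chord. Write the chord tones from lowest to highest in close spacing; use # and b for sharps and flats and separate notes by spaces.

V7/V is a secondary dominant — the dominant seventh of V. V in C major is G, so the applied chord's root is D, a perfect fifth above.
Building a dominant seventh chord on D gives D-F#-A-C.

D F# A C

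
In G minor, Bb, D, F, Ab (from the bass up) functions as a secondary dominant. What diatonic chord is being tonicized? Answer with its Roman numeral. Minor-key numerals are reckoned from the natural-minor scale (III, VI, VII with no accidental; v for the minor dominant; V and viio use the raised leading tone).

The chord is a dominant seventh chord on Bb.
A dominant resolves down a perfect fifth: Bb → Eb. In G minor, Eb is scale degree 6, i.e. VI.

VI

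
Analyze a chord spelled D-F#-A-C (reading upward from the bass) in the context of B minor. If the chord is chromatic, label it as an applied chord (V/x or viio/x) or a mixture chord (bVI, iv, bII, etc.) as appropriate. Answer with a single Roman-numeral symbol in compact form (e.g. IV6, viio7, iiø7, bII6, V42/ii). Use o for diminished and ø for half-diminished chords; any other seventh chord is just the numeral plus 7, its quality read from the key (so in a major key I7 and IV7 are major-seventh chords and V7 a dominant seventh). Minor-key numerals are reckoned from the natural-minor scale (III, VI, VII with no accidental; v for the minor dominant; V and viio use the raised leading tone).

V7/VI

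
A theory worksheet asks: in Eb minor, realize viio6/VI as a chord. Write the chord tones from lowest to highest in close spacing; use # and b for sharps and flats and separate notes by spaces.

The slash marks an applied leading-tone chord: viio of VI. In Eb minor, VI is Cb, so the leading tone to it is Bb, a half step below.
Building a diminished triad on Bb gives Bb-Db-Fb.
With the 6 figure the chord is in first inversion; from the bass Db upward in close position it reads Db-Fb-Bb.

Db Fb Bb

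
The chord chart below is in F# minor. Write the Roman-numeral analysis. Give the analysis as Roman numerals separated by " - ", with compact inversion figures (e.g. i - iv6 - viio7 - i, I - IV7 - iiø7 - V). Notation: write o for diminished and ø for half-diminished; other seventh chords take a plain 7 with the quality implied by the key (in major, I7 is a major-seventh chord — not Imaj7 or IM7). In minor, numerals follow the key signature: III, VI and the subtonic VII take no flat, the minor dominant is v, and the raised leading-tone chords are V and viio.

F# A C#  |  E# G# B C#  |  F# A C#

i - V65 - i

F#-A-C# has root F#, degree 1 in F# minor, so i.
E#-G#-B-C# has root C#, degree 5 in F# minor, so V65.
F#-A-C#: minor triad on F# = scale degree 1 → i.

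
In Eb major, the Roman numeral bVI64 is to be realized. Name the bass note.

Gb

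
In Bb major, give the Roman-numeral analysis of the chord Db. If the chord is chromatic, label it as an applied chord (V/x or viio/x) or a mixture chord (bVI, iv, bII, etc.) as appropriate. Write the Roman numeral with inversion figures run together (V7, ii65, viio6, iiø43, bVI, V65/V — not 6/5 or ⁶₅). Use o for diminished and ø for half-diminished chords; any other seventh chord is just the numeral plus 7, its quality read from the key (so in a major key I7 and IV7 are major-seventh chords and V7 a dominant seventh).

The pitches Db-F-Ab form a major triad rooted on Db.
Db is the lowered third degree of Bb major (diatonic 3 would be D). This is a major triad on the lowered third degree, borrowed from the parallel minor.

bIII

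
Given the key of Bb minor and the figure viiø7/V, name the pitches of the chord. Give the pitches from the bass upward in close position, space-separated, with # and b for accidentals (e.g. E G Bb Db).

E G Bb D

The slash marks an applied leading-tone chord: viio of V. In Bb minor, V is F, so the leading tone to it is E, a half step below.
Building a half-diminished seventh chord on E gives E-G-Bb-D.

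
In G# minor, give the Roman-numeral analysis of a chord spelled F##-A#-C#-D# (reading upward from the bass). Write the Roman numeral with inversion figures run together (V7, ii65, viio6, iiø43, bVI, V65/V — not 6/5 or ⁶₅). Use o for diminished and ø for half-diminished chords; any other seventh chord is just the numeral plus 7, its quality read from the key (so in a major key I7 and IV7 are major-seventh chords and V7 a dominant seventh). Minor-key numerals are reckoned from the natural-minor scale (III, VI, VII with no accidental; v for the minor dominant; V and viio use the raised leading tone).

Stacked in thirds the chord is D#-F##-A#-C#: a dominant seventh chord on D#.
D# is scale degree 5 in G# minor, and a dominant seventh chord on that degree is written V7.
With F## in the bass the chord is in first inversion, so the figured bass is 65.

V65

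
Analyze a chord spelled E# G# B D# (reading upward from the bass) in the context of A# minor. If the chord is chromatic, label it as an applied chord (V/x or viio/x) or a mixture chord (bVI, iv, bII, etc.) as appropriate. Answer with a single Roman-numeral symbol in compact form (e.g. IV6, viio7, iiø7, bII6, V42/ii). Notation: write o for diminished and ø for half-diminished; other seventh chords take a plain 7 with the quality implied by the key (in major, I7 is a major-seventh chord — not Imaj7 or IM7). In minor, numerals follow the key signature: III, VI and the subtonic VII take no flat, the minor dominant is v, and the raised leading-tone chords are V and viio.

viiø7/VI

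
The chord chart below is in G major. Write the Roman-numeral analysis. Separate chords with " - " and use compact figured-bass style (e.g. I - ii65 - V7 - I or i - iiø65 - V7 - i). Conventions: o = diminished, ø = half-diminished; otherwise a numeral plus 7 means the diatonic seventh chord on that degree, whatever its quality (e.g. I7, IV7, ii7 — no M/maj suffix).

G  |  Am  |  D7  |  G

I - ii - V7 - I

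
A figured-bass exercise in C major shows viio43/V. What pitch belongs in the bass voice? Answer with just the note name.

C

The applied chord viio43/V is rooted on F#: F#-A-C-Eb.
The figure 43 means second inversion — the fifth is in the bass.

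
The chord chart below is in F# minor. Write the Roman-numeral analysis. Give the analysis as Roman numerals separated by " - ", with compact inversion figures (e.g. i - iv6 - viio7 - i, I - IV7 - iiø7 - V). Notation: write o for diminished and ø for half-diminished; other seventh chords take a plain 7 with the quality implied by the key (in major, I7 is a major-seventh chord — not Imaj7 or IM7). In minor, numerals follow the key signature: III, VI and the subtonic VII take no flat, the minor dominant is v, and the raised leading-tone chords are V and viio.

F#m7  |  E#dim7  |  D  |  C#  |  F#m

F#m7 has root F#, degree 1 in F# minor, so i7.
E#dim7: root E# is the leading tone; fully diminished seventh chord there is viio7.
D: root D is the submediant; major triad there is VI.
C#: major triad on C# = scale degree 5 → V.
F#m: root F# is the tonic; minor triad there is i.

i7 - viio7 - VI - V - i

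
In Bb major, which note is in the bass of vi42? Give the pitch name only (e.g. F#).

F

vi in Bb major has root G; the chord is G-Bb-D-F.
The figure 42 means third inversion — the seventh is in the bass.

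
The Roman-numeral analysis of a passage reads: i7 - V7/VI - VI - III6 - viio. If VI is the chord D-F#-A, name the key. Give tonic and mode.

The anchor chord is a major triad on D, labeled VI.
VI on D implies D is the submediant; that puts the tonic at F#, and the uppercase numeral fits minor mode.

F# minor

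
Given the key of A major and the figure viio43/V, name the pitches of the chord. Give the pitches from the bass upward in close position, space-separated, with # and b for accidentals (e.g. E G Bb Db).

viio43/V is a secondary leading-tone chord. The target V is E in A major; the applied chord is rooted a semitone below, on D#.
Building a fully diminished seventh chord on D# gives D#-F#-A-C.
With the 43 figure the chord is in second inversion; from the bass A upward in close position it reads A-C-D#-F#.

A C D# F#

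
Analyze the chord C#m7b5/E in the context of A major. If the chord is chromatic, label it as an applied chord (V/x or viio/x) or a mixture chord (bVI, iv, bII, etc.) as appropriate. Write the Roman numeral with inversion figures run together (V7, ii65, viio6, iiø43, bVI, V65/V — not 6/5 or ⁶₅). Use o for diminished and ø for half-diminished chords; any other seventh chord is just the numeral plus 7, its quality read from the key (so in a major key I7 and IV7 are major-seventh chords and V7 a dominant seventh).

viiø65/IV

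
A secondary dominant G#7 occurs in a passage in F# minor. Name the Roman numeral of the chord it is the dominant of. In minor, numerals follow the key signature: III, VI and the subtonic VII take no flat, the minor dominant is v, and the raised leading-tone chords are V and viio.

V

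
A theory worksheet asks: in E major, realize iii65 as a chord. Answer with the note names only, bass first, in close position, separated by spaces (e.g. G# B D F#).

B D# F# G#

In E major, the third degree is G#, and the diatonic chord built there is a minor seventh chord.
That chord is spelled G#-B-D#-F#.
With the 65 figure the chord is in first inversion; from the bass B upward in close position it reads B-D#-F#-G#.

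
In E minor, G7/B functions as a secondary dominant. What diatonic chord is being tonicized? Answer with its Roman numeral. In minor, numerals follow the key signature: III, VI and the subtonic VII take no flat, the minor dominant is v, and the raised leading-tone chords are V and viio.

The chord is a dominant seventh chord on G.
A dominant resolves down a perfect fifth: G → C. In E minor, C is scale degree 6, i.e. VI.

VI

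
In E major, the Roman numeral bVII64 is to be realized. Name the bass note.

A

bVII in E major has root D; the chord is D-F#-A.
The figure 64 means second inversion — the fifth is in the bass.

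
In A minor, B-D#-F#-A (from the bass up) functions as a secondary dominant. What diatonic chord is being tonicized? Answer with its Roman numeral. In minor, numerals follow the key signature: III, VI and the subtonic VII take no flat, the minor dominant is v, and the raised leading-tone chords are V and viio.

The chord is a dominant seventh chord on B.
A dominant resolves down a perfect fifth: B → E. In A minor, E is scale degree 5, i.e. V.

V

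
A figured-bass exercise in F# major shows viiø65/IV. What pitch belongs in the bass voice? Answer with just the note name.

The applied chord viiø65/IV is rooted on A#: A#-C#-E-G#.
The figure 65 means first inversion — the third is in the bass.

C#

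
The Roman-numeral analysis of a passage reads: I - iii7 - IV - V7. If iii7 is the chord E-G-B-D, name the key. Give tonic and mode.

C major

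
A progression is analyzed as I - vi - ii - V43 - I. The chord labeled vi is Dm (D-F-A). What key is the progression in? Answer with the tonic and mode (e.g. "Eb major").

vi is given as D-F-A — a minor triad with root D.
If D is scale degree 6 and the mode makes that degree carry a minor triad, the tonic is F and the mode is major.

F major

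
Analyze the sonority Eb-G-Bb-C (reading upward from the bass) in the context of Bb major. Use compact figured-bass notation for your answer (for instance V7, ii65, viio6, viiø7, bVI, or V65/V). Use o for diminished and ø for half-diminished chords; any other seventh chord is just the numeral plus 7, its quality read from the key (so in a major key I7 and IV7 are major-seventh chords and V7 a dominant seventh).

The pitches C-Eb-G-Bb form a minor seventh chord rooted on C.
C is scale degree 2 in Bb major, and a minor seventh chord on that degree is written ii7.
With Eb in the bass the chord is in first inversion, so the figured bass is 65.

ii65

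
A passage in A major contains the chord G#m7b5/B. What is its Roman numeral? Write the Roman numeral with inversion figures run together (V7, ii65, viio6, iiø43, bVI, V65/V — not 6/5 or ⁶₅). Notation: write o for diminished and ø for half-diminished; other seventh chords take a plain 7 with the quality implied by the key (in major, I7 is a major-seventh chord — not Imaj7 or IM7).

viiø65

The pitches G#-B-D-F# form a half-diminished seventh chord rooted on G#.
G# is scale degree 7 in A major, and a half-diminished seventh chord on that degree is written viiø7.
With B in the bass the chord is in first inversion, so the figured bass is 65.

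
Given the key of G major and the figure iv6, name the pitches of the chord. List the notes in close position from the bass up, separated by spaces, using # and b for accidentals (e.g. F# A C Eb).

Eb G C

iv6 is the minor subdominant, borrowed from the parallel minor. In G major that root is C.
So the chord is C-Eb-G, a minor triad.
With the 6 figure the chord is in first inversion; from the bass Eb upward in close position it reads Eb-G-C.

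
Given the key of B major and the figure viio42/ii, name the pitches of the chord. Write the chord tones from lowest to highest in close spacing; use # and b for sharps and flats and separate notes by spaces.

The slash marks an applied leading-tone chord: viio of ii. In B major, ii is C#, so the leading tone to it is B#, a half step below.
Building a fully diminished seventh chord on B# gives B#-D#-F#-A.
With the 42 figure the chord is in third inversion; from the bass A upward in close position it reads A-B#-D#-F#.

A B# D# F#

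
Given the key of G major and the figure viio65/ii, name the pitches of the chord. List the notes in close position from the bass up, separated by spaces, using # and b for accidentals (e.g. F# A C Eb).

viio65/ii is a secondary leading-tone chord. The target ii is A in G major; the applied chord is rooted a semitone below, on G#.
Building a fully diminished seventh chord on G# gives G#-B-D-F.
With the 65 figure the chord is in first inversion; from the bass B upward in close position it reads B-D-F-G#.

B D F G#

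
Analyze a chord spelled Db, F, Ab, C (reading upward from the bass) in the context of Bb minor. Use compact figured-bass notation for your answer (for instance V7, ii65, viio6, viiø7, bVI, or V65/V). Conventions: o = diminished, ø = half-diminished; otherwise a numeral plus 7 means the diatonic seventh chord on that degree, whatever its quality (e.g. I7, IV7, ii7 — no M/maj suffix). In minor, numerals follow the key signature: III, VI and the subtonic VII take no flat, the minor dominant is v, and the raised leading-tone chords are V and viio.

III7

The pitches Db-F-Ab-C form a major seventh chord rooted on Db.
Db is scale degree 3 in Bb minor, and a major seventh chord on that degree is written III7.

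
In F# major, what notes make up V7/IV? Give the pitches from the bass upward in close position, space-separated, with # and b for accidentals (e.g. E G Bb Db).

F# A# C# E

V7/IV is a secondary dominant — the dominant seventh of IV. IV in F# major is B, so the applied chord's root is F#, a perfect fifth above.
Building a dominant seventh chord on F# gives F#-A#-C#-E.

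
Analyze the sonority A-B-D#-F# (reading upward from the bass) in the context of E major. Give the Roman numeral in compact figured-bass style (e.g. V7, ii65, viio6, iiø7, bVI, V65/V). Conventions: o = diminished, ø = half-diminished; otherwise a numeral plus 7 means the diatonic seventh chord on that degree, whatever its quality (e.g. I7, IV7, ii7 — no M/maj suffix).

The pitches B-D#-F#-A form a dominant seventh chord rooted on B.
In E major, B is the dominant; the diatonic dominant seventh chord there is V7.
With A in the bass the chord is in third inversion, so the figured bass is 42.

V42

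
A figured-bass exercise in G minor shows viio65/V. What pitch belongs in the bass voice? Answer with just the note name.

E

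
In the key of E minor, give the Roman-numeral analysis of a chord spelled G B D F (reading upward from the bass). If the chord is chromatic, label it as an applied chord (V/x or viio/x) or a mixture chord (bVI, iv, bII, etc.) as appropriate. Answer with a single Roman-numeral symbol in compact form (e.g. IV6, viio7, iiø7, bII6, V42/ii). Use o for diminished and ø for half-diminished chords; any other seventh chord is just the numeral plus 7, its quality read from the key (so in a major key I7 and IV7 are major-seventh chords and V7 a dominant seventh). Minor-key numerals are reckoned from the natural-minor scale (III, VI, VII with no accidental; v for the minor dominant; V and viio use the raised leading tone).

The pitches G-B-D-F form a dominant seventh chord rooted on G.
G is not a diatonic chord root with this quality in E minor, but it lies a perfect fifth above C (VI), so the chord functions as an applied dominant of VI.

V7/VI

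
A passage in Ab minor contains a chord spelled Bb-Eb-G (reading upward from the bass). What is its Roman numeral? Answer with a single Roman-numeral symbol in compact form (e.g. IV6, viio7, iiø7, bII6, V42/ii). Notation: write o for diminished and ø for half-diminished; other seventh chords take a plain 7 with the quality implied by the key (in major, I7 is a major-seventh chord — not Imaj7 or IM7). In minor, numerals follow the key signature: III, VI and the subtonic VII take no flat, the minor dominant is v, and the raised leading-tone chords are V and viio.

V64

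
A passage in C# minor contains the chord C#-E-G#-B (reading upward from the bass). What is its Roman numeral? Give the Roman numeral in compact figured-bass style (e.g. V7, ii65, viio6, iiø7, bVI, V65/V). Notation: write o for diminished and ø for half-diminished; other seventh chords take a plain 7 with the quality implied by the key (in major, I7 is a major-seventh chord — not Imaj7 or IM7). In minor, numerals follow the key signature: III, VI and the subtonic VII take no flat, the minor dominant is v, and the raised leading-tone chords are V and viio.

i7

Stacked in thirds the chord is C#-E-G#-B: a minor seventh chord on C#.
In C# minor, C# is the tonic; the diatonic minor seventh chord there is i7.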